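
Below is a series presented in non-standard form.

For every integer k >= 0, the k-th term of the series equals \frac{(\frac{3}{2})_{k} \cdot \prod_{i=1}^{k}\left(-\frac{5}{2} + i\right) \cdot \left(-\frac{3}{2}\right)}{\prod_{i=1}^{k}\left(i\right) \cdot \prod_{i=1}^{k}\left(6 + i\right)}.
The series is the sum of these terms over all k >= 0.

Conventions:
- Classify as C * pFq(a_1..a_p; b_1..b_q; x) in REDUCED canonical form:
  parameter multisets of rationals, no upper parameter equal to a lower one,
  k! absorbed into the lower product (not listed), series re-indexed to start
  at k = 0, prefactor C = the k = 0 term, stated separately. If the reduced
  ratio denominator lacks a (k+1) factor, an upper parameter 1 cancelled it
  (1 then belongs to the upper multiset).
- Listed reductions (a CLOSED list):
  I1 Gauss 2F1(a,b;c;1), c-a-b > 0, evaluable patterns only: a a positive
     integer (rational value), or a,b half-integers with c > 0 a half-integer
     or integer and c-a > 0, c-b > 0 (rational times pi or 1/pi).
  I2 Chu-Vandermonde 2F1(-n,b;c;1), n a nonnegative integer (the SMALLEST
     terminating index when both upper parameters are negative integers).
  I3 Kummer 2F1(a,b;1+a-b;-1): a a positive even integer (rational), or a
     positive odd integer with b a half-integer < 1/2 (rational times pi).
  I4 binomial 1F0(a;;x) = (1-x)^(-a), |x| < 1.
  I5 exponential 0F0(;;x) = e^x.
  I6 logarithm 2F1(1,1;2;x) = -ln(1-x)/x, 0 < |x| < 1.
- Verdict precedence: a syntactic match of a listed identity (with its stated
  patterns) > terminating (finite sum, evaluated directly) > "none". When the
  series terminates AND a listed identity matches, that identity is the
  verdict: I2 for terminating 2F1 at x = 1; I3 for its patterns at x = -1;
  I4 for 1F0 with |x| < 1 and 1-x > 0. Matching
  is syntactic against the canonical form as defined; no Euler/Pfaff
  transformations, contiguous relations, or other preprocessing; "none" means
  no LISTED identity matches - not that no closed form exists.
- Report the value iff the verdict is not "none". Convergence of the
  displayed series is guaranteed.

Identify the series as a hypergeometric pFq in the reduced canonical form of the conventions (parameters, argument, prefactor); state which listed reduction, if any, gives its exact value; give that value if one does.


Classification (C = -\frac{3}{2}): 2F1 with upper {-\frac{3}{2}, \frac{3}{2}}, lower {7}, argument x = 1. Verdict: the half-integer Gauss pattern (I1) applies (x = 1; upper {-\frac{3}{2}, \frac{3}{2}} half-integers, c = 7 in the evaluable pattern). Exact value: \left(-\frac{1048576}{315315}\right) / \pi.

Structural cue: with t_0 = -\frac{3}{2}, the running product (prefactor -3/2) telescopes to a rising factorial.
Consecutive-term ratio: r(k) = 1 * (k-\frac{3}{2}) (k+\frac{3}{2}) / [(k+7) (k+1)] - rational in k. x = 1; t_0 = -\frac{3}{2}; negate the roots.


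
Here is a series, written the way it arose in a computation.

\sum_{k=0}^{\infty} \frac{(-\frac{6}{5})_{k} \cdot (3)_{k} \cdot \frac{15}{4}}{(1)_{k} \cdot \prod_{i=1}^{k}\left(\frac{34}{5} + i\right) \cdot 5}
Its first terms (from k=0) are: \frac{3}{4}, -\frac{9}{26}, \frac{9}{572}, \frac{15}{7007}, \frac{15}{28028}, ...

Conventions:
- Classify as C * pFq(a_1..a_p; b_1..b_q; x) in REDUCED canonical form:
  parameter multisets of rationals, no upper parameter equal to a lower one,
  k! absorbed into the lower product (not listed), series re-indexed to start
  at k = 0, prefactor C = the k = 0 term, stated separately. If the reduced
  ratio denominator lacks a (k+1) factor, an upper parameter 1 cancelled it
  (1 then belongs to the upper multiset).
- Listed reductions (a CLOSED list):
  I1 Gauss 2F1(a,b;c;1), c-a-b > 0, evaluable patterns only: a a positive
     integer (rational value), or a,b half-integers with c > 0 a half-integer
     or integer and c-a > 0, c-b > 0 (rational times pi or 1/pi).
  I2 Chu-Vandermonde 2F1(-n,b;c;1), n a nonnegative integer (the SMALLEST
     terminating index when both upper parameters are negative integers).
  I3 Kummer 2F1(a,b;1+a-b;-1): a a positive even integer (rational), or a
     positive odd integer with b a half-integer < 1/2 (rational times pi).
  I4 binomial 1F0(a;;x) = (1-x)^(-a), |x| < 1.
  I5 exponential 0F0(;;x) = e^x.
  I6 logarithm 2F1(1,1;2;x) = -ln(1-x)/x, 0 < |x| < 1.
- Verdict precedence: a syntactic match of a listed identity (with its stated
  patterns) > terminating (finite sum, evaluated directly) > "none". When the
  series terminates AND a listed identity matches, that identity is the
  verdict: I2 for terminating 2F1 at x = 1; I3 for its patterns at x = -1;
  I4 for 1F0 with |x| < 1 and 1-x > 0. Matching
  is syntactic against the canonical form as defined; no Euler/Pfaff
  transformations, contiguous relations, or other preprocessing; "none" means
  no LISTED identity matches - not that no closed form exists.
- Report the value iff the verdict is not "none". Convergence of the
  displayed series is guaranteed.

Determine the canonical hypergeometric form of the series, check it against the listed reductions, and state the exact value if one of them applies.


This is \frac{3}{4} * 2F1(-\frac{6}{5}, 3; \frac{39}{5}; 1) in reduced canonical form. Verdict at x = 1: the Gauss summation I1 matches (x = 1: the Gamma ratio telescopes since c-a-b = 6 > 0 and a = 3 in Z>0). Hence: \frac{1479}{3500}.

Structural cue: t_0 = \frac{3}{4} here, and (1)_k (C = 3/4, x = 1) is k! itself.
Term ratio: r(k) = 1 * (k-\frac{6}{5}) (k+3) / [(k+\frac{39}{5}) (k+1)] - rational in k, leading ratio 1; with t_0 = \frac{3}{4}, classification follows.


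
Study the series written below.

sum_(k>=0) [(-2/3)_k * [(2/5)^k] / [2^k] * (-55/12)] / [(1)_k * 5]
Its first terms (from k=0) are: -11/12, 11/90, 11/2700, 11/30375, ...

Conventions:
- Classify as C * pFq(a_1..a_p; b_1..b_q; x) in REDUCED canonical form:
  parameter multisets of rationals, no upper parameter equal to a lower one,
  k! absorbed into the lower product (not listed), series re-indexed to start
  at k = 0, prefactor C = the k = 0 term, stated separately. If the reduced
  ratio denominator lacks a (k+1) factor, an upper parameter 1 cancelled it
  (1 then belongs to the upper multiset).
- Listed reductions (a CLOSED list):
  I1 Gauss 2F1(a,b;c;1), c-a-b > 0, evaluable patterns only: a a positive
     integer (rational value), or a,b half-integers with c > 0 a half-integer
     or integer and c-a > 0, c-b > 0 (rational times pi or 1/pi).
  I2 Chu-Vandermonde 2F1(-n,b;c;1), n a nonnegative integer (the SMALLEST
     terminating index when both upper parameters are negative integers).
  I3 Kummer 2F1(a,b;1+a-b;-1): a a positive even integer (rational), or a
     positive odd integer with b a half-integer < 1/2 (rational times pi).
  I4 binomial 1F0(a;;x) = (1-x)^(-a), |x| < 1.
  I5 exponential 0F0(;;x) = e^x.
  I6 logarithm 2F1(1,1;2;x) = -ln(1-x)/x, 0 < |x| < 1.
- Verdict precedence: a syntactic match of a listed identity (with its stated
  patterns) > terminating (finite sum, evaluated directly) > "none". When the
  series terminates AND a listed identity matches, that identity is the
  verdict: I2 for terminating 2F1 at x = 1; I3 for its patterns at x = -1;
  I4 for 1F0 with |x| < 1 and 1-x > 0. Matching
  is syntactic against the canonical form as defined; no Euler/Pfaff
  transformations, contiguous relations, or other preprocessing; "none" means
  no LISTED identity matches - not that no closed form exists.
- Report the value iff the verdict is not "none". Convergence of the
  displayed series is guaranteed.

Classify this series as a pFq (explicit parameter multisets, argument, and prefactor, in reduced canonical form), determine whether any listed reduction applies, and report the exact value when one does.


First insight: x = (1/5) and the two k-th powers (C = -11/12, x = 1/5) combine into one argument.
Term ratio: r(k) = (1/5) * (k-2/3) / [(k+1)] - poly over poly, x = (1/5) from leading terms; C = -11/12 at k = 0.

Canonical form: C = -11/12 times 1F0 with upper {-2/3}, lower {-}, x = 1/5. Verdict: the binomial series (I4) applies (the 1F0 binomial series: exponent 2/3, x = 1/5). Value: (-11/12) * (4/5)^(2/3).


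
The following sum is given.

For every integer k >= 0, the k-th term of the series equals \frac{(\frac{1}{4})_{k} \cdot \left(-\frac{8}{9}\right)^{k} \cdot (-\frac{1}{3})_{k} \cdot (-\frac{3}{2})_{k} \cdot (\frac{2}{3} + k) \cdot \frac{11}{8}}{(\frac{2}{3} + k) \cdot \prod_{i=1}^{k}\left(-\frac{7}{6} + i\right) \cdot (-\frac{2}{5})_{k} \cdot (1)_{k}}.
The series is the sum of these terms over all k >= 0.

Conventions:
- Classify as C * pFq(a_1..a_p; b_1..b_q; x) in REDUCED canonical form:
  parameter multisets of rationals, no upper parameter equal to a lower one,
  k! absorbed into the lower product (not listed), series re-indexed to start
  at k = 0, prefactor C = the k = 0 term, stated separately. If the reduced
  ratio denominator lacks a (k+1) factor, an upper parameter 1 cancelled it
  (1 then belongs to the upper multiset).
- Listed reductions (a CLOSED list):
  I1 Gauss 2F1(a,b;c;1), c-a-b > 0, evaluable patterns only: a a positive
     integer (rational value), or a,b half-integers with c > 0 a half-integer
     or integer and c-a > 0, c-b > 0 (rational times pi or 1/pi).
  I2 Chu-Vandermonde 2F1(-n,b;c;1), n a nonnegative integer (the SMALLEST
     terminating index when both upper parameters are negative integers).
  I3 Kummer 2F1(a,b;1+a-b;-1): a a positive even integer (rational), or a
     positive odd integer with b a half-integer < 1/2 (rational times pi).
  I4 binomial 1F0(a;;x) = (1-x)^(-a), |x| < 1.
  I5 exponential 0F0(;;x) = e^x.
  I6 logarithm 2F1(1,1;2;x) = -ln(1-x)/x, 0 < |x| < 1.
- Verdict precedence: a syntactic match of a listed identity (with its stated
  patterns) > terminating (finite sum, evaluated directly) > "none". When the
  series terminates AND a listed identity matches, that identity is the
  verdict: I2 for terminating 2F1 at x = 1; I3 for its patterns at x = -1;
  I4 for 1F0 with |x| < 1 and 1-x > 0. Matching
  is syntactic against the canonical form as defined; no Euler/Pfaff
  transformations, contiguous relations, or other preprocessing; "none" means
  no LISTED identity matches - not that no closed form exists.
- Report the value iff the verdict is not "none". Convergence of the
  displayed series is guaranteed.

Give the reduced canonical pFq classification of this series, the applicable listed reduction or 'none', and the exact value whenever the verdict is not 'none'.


The series (x = -\frac{8}{9}) is 3F2: upper {-\frac{3}{2}, -\frac{1}{3}, \frac{1}{4}}, lower {-\frac{2}{5}, -\frac{1}{6}}, prefactor \frac{11}{8}. Verdict: none. A 3F2 with upper {-\frac{3}{2}, -\frac{1}{3}, \frac{1}{4}} fits none of I1-I6 at x = -\frac{8}{9}; the sum runs forever.

Structural cue: from the first term \frac{11}{8}: k + 2/3 divides numerator and denominator alike; prefactor 11/8 after cancelling.
Step ratio: r(k) = -\frac{8}{9} * (k-\frac{3}{2}) (k-\frac{1}{3}) (k+\frac{1}{4}) / [(k-\frac{2}{5}) (k-\frac{1}{6}) (k+1)] - poly over poly, x = -\frac{8}{9} from leading terms; C = \frac{11}{8} at k = 0.


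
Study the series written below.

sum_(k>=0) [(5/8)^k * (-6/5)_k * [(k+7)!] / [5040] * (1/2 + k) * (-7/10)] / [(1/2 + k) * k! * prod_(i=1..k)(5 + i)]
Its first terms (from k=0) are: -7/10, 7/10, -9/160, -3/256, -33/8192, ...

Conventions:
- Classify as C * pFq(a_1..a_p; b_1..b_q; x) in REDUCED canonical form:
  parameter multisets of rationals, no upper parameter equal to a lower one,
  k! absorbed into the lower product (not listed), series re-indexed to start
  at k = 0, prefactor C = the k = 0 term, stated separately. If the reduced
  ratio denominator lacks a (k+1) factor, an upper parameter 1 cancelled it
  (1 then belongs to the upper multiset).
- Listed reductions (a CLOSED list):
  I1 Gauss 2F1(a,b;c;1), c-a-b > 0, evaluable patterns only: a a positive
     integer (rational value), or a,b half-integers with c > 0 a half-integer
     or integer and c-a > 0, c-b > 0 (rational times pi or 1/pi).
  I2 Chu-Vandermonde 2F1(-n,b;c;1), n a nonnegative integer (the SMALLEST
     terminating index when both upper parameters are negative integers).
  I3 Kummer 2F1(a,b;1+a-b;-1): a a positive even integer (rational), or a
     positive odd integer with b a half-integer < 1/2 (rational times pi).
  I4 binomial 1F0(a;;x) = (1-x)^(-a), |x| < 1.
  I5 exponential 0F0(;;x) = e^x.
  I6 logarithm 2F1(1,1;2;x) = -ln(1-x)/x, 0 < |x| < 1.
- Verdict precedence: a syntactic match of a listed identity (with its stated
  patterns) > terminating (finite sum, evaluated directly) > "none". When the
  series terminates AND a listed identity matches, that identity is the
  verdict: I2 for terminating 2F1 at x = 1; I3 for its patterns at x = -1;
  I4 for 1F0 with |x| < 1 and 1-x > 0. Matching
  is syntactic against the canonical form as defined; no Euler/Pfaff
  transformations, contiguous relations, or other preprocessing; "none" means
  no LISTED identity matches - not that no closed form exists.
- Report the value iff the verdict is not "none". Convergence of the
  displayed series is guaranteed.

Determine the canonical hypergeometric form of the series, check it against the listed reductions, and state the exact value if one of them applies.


x = 5/8 here; the reduced form reads 2F1, upper {-6/5, 8}, lower {6}, C = -7/10. Verdict: none. No listed pattern accepts 2F1(-6/5, 8; 6; 5/8).

Key observation: from the first term -7/10: the factorial ratio (prefactor -7/10) (k+a-1)!/(a-1)! is a rising factorial (a)_k.
Term ratio: r(k) = (5/8) * (k-6/5) (k+8) / [(k+6) (k+1)] - rational in k. x = (5/8); t_0 = -7/10; negate the roots.


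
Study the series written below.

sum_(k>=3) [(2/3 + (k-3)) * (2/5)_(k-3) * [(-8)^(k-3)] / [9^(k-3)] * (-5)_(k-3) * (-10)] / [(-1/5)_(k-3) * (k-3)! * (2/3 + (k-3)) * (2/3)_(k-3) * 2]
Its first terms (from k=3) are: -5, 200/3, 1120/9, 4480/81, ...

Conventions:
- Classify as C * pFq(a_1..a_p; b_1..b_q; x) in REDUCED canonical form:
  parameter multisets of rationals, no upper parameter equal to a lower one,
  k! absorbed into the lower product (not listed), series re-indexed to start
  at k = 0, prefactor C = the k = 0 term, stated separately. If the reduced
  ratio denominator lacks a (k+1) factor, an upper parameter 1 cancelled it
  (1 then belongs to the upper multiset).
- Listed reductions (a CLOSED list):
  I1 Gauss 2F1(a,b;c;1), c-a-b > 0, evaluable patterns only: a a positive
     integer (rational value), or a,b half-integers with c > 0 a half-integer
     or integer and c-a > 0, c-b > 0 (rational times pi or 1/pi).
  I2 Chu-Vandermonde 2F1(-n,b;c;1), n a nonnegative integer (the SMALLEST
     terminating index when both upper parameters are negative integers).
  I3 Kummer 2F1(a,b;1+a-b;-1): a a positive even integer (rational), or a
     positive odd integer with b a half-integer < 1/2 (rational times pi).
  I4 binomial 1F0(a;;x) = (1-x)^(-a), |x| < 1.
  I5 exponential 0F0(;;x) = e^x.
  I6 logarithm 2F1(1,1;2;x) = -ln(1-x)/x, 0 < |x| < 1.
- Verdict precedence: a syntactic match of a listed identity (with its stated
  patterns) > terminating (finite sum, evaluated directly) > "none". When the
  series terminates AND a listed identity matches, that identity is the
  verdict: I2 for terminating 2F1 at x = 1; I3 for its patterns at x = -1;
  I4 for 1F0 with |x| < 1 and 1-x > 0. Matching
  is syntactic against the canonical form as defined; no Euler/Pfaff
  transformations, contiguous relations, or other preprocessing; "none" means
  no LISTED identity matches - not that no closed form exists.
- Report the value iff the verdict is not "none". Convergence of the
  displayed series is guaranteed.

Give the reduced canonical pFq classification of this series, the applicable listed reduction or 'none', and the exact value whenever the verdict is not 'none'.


With C = -5: the canonical form is 2F2(-5, 2/5; -1/5, 2/3; -8/9). Verdict: terminating - the sum ends at index 5 because -5 is a negative integer; exact evaluation follows. Hence: 266545901/1066527.

First insight: t_0 = -5 here, and k + 2/3 divides numerator and denominator alike; prefactor -5 after cancelling.
Adjacent-term ratio: r(k) = (-8/9) * (k-5) (k+2/5) / [(k-1/5) (k+2/3) (k+1)] - rational in k, leading ratio (-8/9); with t_0 = -5, classification follows.


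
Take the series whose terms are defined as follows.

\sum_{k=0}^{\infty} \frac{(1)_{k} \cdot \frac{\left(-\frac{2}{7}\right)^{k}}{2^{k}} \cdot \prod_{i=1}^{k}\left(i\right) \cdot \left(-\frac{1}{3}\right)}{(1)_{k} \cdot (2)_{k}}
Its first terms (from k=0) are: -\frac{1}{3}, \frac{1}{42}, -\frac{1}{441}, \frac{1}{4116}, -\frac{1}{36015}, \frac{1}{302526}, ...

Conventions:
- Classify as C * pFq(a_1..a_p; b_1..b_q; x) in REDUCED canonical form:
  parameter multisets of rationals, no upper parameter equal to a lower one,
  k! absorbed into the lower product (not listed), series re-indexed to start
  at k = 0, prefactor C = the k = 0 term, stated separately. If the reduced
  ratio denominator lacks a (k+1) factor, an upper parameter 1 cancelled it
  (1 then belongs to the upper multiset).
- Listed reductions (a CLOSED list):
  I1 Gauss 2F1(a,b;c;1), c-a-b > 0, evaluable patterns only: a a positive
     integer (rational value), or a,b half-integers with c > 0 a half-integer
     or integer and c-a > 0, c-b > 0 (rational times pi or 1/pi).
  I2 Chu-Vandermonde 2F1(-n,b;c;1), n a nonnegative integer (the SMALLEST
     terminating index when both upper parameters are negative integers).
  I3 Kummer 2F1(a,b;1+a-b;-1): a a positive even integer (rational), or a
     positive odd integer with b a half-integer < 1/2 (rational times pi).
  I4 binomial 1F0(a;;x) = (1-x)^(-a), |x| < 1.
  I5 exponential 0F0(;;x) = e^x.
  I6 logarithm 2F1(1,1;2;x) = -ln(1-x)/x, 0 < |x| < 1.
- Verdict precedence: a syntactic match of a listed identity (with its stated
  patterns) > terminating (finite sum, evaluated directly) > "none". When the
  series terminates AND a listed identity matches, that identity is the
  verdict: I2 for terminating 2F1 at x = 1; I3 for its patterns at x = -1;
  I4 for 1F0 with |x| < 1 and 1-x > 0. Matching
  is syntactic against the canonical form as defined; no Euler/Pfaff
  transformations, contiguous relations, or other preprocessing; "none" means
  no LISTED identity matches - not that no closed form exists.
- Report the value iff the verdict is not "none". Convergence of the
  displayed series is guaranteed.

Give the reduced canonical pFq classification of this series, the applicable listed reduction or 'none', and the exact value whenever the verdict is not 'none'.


Key step: x = -\frac{1}{7} and the running product (C = -1/3, x = -1/7) telescopes to a rising factorial.
Term ratio: r(k) = -\frac{1}{7} * (k+1) (k+1) / [(k+2) (k+1)] - poly over poly, x = -\frac{1}{7} from leading terms; C = -\frac{1}{3} at k = 0.

With C = -\frac{1}{3}: the canonical form is 2F1(1, 1; 2; -\frac{1}{7}). Verdict (x = -\frac{1}{7}): the logarithmic series (I6) applies (the logarithm: parameters (1,1;2), x = -\frac{1}{7}). Sum: \left(-\frac{7}{3}\right) \cdot \ln\left(\frac{8}{7}\right).


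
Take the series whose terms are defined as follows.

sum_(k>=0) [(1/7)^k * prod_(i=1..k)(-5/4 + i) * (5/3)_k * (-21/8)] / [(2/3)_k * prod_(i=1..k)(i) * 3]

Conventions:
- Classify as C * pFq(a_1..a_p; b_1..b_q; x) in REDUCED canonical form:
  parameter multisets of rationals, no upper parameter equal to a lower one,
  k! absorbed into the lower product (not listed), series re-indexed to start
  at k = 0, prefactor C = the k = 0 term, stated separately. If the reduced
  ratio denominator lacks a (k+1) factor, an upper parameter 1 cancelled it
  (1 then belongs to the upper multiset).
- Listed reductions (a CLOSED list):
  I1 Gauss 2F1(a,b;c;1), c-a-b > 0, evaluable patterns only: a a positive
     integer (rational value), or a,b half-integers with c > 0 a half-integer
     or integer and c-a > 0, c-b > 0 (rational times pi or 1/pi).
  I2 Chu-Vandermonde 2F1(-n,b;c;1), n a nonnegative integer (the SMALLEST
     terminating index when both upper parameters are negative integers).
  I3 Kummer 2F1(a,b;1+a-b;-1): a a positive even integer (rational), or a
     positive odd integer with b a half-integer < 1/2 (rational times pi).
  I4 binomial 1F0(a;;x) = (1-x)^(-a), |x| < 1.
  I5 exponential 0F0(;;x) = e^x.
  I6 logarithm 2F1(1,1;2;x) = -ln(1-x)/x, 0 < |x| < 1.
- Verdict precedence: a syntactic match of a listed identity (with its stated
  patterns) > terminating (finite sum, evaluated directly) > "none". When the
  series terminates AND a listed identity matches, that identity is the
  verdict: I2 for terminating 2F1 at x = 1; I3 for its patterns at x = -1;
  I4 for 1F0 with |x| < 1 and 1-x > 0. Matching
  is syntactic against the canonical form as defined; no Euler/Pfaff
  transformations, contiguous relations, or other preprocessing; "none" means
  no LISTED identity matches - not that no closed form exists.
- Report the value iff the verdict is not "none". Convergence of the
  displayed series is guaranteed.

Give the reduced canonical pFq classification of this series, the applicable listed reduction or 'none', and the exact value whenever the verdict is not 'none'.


At argument 1/7: a 2F1 with upper {-1/4, 5/3}, lower {2/3}, scaled by C = -7/8. Verdict: none. Every listed pattern misses the 2F1 form at 1/7, upper {-1/4, 5/3}.

The tell: from the first term -7/8: the product of the first k integers (prefactor -7/8) is k!.
Ratio: r(k) = (1/7) * (k-1/4) (k+5/3) / [(k+2/3) (k+1)] - rational in k. x = (1/7); t_0 = -7/8; negate the roots.


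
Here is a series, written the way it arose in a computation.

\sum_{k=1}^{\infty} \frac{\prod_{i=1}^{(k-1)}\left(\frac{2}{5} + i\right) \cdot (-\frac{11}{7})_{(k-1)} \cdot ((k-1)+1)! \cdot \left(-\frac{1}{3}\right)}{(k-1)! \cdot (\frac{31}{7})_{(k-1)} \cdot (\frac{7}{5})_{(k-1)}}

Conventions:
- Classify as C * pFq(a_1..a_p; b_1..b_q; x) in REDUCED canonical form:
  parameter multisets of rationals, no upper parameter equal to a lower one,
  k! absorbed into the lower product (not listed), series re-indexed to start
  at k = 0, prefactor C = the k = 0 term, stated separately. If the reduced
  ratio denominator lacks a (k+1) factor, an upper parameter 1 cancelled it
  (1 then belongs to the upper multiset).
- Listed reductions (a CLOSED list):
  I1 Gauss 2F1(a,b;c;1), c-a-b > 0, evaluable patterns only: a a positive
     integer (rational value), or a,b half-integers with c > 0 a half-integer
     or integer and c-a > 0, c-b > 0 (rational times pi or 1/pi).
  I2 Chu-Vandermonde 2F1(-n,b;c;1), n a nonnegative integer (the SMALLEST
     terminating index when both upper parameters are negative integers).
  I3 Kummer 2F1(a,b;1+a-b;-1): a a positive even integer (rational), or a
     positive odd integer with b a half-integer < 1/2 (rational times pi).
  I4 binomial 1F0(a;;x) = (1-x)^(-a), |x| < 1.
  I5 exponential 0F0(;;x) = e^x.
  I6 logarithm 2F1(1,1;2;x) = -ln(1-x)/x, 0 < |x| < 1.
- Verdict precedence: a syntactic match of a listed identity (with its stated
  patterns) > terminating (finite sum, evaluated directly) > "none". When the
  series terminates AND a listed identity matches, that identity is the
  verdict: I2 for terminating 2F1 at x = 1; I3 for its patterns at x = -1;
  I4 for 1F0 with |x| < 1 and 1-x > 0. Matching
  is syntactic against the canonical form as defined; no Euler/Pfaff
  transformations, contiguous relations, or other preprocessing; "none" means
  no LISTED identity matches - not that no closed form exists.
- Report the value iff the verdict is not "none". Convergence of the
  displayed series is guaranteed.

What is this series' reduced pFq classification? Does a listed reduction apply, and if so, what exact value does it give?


x = 1 here; the reduced form reads 2F1, upper {-\frac{11}{7}, 2}, lower {\frac{31}{7}}, C = -\frac{1}{3}. Verdict: this is the Gauss summation I1 (x = 1: the Gamma ratio telescopes since c-a-b = 4 > 0 and a = 2 in Z>0). Hence: -\frac{34}{245}.

First insight: x = 1 and the parameter 7/5 appears in both the upper and lower lists and cancels.
Term ratio: r(k) = 1 * (k-\frac{11}{7}) (k+2) / [(k+\frac{31}{7}) (k+1)] ; factor over Q: parameters, x = 1, and C = -\frac{1}{3}.


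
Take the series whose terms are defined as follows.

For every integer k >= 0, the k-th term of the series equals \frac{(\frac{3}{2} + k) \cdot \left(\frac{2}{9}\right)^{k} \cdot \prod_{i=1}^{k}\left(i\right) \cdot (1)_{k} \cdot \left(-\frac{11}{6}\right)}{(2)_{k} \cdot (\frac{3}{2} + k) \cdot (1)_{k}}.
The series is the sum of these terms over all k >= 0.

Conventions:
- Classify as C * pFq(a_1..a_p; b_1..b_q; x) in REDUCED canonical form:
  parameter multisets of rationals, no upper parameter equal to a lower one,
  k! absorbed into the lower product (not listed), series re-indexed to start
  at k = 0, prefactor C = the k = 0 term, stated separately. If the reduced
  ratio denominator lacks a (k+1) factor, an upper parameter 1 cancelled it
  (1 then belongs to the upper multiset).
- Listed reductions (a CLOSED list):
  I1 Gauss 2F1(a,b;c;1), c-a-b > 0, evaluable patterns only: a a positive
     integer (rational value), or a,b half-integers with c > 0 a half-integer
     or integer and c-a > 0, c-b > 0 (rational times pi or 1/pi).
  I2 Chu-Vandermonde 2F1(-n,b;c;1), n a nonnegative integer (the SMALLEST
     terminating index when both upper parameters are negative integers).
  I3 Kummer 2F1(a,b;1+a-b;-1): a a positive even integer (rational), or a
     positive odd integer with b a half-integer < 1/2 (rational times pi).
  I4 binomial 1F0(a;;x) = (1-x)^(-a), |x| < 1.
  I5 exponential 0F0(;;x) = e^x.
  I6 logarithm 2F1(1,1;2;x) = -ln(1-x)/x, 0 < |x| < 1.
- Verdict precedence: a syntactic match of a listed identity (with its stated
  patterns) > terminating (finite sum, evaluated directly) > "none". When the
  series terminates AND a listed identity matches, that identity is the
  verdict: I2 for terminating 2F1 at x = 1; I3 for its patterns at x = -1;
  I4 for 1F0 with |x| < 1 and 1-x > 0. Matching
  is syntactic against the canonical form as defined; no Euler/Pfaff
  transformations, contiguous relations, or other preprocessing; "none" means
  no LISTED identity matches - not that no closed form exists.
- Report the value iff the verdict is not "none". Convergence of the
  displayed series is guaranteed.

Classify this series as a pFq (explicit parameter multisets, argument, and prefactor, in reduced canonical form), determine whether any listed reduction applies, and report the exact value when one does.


First insight: with t_0 = -\frac{11}{6}, (1)_k (C = -11/6, x = 2/9) is k! itself.
Term ratio: r(k) = \frac{2}{9} * (k+1) (k+1) / [(k+2) (k+1)] - rational in k, leading ratio \frac{2}{9}; with t_0 = -\frac{11}{6}, classification follows.

Reduced: x = \frac{2}{9}, 2F1, upper = {1, 1}, lower = {2}, C = -\frac{11}{6}. Verdict at x = \frac{2}{9}: the I6 logarithm reduction matches (the logarithm: parameters (1,1;2), x = \frac{2}{9}). Its exact value is \frac{33}{4} \cdot \ln\left(\frac{7}{9}\right).


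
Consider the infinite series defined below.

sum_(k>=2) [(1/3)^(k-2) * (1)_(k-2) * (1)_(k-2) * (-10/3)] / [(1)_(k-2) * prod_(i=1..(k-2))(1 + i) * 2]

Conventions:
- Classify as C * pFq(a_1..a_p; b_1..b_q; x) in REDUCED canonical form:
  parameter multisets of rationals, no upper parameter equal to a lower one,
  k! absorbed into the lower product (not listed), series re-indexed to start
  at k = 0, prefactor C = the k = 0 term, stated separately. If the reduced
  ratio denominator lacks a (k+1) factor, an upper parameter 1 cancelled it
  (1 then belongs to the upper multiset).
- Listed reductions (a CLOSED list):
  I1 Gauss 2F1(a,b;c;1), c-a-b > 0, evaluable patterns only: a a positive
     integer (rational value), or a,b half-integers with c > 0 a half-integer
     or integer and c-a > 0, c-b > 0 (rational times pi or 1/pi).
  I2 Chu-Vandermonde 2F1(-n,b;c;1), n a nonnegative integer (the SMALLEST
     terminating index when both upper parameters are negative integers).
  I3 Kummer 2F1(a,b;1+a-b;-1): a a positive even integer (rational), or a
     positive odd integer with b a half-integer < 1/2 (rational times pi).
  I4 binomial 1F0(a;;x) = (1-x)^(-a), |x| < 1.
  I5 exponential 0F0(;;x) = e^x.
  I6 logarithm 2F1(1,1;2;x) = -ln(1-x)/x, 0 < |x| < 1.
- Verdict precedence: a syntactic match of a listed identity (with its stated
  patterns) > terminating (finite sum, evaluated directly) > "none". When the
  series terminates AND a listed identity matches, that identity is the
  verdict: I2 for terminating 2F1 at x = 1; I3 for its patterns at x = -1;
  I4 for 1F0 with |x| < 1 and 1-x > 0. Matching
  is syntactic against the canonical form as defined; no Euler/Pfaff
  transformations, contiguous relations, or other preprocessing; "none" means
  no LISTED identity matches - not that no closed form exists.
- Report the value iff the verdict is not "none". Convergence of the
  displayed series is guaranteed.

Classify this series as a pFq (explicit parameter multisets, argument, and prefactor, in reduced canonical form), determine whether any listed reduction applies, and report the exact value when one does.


Reduced: x = 1/3, 2F1, upper = {1, 1}, lower = {2}, C = -5/3. Verdict at x = 1/3: the logarithmic series (I6) matches (the logarithm: parameters (1,1;2), x = 1/3). Hence: 5 * ln(2/3).

Key step: with t_0 = -5/3, the constant factors (prefactor -5/3) combine into one prefactor.
Term ratio: r(k) = (1/3) * (k+1) (k+1) / [(k+2) (k+1)] ; factor over Q: parameters, x = (1/3), and C = -5/3.


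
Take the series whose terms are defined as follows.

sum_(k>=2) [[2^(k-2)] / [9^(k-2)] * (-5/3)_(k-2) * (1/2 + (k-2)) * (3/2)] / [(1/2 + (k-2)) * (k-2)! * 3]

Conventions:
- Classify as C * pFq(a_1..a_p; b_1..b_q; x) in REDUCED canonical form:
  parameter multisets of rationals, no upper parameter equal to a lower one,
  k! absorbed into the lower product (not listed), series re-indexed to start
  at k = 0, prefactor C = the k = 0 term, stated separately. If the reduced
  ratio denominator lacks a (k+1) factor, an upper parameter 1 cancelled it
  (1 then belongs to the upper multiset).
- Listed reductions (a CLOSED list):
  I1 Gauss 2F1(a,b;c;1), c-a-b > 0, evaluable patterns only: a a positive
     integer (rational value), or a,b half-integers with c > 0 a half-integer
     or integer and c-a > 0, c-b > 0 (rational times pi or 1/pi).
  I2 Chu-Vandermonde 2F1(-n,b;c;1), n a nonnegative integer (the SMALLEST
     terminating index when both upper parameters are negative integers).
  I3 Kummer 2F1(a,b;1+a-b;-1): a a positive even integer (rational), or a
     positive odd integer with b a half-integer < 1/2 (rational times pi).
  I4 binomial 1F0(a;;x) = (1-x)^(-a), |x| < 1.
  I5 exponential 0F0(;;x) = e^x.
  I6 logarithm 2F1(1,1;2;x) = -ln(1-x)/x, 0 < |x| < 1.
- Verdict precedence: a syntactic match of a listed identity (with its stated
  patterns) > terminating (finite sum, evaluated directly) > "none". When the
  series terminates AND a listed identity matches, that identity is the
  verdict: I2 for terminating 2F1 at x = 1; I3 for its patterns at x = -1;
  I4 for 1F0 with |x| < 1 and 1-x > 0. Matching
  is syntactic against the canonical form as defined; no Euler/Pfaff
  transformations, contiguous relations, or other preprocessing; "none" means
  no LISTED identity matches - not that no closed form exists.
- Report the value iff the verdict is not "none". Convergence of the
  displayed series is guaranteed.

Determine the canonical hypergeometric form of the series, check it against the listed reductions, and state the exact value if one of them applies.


Classification (C = 1/2): 1F0 with upper {-5/3}, lower {-}, argument x = 2/9. Verdict (x = 2/9): binomial (I4) applies (the 1F0 binomial series: exponent 5/3, x = 2/9). Hence: (1/2) * (7/9)^(5/3).

Key observation: from the first term 1/2: the factor k + 1/2 cancels (top and bottom), leaving prefactor 1/2.
Consecutive-term ratio: r(k) = (2/9) * (k-5/3) / [(k+1)] - rational; roots negated = parameters, x = (2/9), C = 1/2.


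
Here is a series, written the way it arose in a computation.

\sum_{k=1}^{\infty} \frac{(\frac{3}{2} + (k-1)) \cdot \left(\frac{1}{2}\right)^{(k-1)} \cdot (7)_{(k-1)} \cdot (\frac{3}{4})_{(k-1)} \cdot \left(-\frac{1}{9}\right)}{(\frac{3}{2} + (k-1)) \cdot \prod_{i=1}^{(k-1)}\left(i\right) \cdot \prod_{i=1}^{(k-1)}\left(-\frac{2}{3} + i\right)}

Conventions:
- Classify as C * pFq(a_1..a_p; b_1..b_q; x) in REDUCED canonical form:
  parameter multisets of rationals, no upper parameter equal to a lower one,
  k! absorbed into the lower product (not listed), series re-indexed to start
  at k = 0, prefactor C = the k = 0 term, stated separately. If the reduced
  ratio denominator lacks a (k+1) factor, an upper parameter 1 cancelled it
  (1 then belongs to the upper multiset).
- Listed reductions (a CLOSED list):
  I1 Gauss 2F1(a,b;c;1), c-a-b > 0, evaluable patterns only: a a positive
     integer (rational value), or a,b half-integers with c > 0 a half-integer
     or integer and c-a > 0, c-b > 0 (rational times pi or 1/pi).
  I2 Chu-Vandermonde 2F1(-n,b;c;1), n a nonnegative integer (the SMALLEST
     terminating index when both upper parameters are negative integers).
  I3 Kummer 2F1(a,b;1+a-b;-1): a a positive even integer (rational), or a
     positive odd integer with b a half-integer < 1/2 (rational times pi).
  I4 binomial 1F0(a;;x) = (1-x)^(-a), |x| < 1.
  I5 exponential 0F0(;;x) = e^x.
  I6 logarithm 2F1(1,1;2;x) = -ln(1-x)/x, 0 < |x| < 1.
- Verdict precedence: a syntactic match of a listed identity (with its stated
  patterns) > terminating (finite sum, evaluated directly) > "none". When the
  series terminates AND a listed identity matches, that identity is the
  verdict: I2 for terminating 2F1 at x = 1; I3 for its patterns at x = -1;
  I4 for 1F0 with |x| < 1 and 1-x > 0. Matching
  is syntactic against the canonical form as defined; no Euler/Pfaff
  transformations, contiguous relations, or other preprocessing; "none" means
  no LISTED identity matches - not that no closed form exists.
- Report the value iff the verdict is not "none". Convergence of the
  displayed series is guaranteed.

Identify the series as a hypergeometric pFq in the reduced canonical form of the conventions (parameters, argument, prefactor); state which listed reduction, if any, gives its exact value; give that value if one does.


First insight: t_0 being -\frac{1}{9}, the product of the first k integers (prefactor -1/9) is k!.
Term ratio: r(k) = \frac{1}{2} * (k+\frac{3}{4}) (k+7) / [(k+\frac{1}{3}) (k+1)] - poly over poly, x = \frac{1}{2} from leading terms; C = -\frac{1}{9} at k = 0.

Classification (C = -\frac{1}{9}): 2F1 with upper {\frac{3}{4}, 7}, lower {\frac{1}{3}}, argument x = \frac{1}{2}. Verdict: none - at argument \frac{1}{2} the multisets {\frac{3}{4}, 7} ; {\frac{1}{3}} match no listed identity.


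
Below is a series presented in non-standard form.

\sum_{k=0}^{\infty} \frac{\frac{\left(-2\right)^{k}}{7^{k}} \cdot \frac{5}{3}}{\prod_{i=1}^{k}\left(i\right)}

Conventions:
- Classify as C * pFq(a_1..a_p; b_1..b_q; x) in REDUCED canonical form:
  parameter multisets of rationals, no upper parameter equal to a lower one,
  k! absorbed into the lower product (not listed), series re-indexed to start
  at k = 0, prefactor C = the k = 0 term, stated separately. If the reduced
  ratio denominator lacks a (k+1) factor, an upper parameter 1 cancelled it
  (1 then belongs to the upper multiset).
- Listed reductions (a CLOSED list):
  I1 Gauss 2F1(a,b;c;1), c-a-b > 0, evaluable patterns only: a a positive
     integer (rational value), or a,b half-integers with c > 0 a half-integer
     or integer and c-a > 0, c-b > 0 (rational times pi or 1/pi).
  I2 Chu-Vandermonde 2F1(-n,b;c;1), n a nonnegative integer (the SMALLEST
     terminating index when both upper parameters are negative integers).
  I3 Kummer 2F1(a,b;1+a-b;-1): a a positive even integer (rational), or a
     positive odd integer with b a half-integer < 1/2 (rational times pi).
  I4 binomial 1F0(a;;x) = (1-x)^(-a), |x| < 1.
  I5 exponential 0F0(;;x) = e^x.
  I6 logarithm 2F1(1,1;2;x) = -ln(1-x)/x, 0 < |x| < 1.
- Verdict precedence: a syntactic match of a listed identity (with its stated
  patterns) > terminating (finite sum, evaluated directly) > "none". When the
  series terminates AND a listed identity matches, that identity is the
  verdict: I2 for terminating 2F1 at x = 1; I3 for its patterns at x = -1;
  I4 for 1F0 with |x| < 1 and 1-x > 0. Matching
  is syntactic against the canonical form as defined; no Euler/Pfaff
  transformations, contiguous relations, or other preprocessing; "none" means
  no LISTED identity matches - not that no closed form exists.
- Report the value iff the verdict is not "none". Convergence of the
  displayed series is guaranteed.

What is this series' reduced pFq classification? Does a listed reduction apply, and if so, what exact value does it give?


x = -\frac{2}{7} here; the reduced form reads 0F0, upper {-}, lower {-}, C = \frac{5}{3}. Verdict at x = -\frac{2}{7}: the exponential series (I5) matches (the 0F0 exponential series at x = -\frac{2}{7}). Its exact value is \frac{5}{3} \cdot e^{-\frac{2}{7}}.

First insight: from the first term \frac{5}{3}: the product of the first k integers (prefactor 5/3) is k!.
Consecutive-term ratio: r(k) = -\frac{2}{7} * 1 / [(k+1)] - rational in k, leading ratio -\frac{2}{7}; with t_0 = \frac{5}{3}, classification follows.


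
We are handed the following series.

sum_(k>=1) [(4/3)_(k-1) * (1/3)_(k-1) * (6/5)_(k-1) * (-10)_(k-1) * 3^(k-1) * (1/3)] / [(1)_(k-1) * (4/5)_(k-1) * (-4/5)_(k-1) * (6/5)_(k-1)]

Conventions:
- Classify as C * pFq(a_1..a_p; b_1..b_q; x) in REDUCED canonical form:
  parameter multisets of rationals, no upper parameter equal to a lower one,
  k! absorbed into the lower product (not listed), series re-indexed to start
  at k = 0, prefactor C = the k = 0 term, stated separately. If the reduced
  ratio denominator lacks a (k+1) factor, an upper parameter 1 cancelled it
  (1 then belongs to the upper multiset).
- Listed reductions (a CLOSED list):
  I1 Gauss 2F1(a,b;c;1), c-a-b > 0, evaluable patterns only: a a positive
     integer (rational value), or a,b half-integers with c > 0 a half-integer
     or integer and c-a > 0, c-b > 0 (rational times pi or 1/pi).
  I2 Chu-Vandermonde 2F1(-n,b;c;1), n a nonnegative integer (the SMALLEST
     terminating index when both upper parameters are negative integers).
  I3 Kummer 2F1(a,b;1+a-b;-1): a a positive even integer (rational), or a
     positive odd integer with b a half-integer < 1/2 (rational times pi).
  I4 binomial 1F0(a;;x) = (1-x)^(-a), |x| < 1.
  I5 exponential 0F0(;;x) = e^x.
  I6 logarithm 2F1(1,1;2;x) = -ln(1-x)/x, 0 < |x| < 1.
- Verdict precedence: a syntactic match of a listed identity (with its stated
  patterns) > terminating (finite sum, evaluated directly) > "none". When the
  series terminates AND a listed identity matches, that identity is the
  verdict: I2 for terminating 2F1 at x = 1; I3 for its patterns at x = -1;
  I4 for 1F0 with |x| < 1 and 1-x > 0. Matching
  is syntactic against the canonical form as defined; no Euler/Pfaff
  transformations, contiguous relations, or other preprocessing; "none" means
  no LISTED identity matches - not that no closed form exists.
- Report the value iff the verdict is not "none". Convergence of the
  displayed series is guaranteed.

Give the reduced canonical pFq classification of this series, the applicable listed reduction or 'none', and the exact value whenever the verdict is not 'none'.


This is 1/3 * 3F2(-10, 1/3, 4/3; -4/5, 4/5; 3) in reduced canonical form. Verdict: terminating. With -10 upstairs the series is a 11-term polynomial sum; evaluated term by term. Exact value: -12506783457973649561422/152209793099379609.

Key observation: with t_0 = 1/3, the parameter 6/5 appears in both the upper and lower lists and cancels.
Step ratio: r(k) = 3 * (k-10) (k+1/3) (k+4/3) / [(k-4/5) (k+4/5) (k+1)] - rational in k. x = 3; t_0 = 1/3; negate the roots.


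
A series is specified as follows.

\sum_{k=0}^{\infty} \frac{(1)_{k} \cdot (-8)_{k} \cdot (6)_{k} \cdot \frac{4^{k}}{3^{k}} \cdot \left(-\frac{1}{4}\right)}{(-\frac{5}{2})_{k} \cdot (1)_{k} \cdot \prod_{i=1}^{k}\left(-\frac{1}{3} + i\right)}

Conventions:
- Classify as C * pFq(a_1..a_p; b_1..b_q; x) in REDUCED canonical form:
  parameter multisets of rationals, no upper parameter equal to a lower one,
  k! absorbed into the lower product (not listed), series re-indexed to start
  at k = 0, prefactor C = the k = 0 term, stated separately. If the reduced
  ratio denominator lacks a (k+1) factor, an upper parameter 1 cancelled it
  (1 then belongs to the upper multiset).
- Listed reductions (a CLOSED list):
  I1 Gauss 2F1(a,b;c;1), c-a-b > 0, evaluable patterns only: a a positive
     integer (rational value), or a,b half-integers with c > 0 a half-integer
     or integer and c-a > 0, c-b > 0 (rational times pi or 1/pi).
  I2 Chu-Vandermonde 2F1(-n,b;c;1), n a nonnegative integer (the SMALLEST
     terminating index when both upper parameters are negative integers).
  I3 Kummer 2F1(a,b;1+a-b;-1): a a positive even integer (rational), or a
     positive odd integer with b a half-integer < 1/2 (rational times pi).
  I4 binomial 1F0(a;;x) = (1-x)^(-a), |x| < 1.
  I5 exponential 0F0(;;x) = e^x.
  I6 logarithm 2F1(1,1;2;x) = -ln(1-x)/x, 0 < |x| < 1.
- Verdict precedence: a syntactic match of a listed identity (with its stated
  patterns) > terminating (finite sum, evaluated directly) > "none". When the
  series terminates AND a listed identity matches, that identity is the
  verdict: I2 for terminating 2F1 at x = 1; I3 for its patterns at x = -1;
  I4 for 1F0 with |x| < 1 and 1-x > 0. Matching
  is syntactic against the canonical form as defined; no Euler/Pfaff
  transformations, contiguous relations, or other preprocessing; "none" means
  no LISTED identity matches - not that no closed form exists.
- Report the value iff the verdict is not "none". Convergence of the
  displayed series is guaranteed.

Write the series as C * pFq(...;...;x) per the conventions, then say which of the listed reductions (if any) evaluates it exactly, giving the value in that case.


Prefactor -\frac{1}{4}, argument \frac{4}{3}: 3F2 with upper {-8, 1, 6} over lower {-\frac{5}{2}, \frac{2}{3}}. Verdict: terminating. (-8)_k vanishes past k = 8, leaving a 9-term sum, computed directly. Hence: \frac{146680774971}{430100}.

Key step: t_0 = -\frac{1}{4} here, and the lower running product (C = -1/4, x = 4/3) is a rising factorial.
Term ratio: r(k) = \frac{4}{3} * (k-8) (k+1) (k+6) / [(k-\frac{5}{2}) (k+\frac{2}{3}) (k+1)] - rational in k. x = \frac{4}{3}; t_0 = -\frac{1}{4}; negate the roots.
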